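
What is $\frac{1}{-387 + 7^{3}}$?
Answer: $- \frac{1}{44} \approx -0.022727$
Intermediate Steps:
$\frac{1}{-387 + 7^{3}} = \frac{1}{-387 + 343} = \frac{1}{-44} = - \frac{1}{44}$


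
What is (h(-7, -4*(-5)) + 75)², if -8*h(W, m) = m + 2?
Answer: 83521/16 ≈ 5220.1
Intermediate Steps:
h(W, m) = -¼ - m/8 (h(W, m) = -(m + 2)/8 = -(2 + m)/8 = -¼ - m/8)
(h(-7, -4*(-5)) + 75)² = ((-¼ - (-1)*(-5)/2) + 75)² = ((-¼ - ⅛*20) + 75)² = ((-¼ - 5/2) + 75)² = (-11/4 + 75)² = (289/4)² = 83521/16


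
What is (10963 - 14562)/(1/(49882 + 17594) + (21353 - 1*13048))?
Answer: -242846124/560388181 ≈ -0.43335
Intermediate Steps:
(10963 - 14562)/(1/(49882 + 17594) + (21353 - 1*13048)) = -3599/(1/67476 + (21353 - 13048)) = -3599/(1/67476 + 8305) = -3599/560388181/67476 = -3599*67476/560388181 = -242846124/560388181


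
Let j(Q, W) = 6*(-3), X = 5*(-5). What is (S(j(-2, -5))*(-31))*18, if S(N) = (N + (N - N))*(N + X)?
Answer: -431892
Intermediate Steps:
X = -25
j(Q, W) = -18
S(N) = N*(-25 + N) (S(N) = (N + (N - N))*(N - 25) = (N + 0)*(-25 + N) = N*(-25 + N))
(S(j(-2, -5))*(-31))*18 = (-18*(-25 - 18)*(-31))*18 = (-18*(-43)*(-31))*18 = (774*(-31))*18 = -23994*18 = -431892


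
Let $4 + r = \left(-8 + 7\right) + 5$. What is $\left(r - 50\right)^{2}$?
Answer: $2500$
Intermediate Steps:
$r = 0$ ($r = -4 + \left(\left(-8 + 7\right) + 5\right) = -4 + \left(-1 + 5\right) = -4 + 4 = 0$)
$\left(r - 50\right)^{2} = \left(0 - 50\right)^{2} = \left(-50\right)^{2} = 2500$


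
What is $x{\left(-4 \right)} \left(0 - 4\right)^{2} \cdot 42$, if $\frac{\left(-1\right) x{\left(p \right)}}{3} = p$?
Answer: $8064$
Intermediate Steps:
$x{\left(p \right)} = - 3 p$
$x{\left(-4 \right)} \left(0 - 4\right)^{2} \cdot 42 = \left(-3\right) \left(-4\right) \left(0 - 4\right)^{2} \cdot 42 = 12 \left(-4\right)^{2} \cdot 42 = 12 \cdot 16 \cdot 42 = 192 \cdot 42 = 8064$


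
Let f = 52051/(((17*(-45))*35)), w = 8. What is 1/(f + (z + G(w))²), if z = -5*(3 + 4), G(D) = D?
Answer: 26775/19466924 ≈ 0.0013754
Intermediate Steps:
f = -52051/26775 (f = 52051/((-765*35)) = 52051/(-26775) = 52051*(-1/26775) = -52051/26775 ≈ -1.9440)
z = -35 (z = -5*7 = -35)
1/(f + (z + G(w))²) = 1/(-52051/26775 + (-35 + 8)²) = 1/(-52051/26775 + (-27)²) = 1/(-52051/26775 + 729) = 1/(19466924/26775) = 26775/19466924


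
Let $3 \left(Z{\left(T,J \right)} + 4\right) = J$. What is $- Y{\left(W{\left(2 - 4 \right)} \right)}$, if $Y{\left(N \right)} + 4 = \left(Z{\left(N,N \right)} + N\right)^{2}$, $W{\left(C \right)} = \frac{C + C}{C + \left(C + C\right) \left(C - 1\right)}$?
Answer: $- \frac{3724}{225} \approx -16.551$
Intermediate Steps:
$Z{\left(T,J \right)} = -4 + \frac{J}{3}$
$W{\left(C \right)} = \frac{2 C}{C + 2 C \left(-1 + C\right)}$
$Y{\left(N \right)} = -4 + \left(-4 + \frac{4 N}{3}\right)^{2}$ ($Y{\left(N \right)} = -4 + \left(\left(-4 + \frac{N}{3}\right) + N\right)^{2} = -4 + \left(-4 + \frac{4 N}{3}\right)^{2}$)
$- Y{\left(W{\left(2 - 4 \right)} \right)} = - (-4 + \frac{16 \left(-3 + \frac{2}{-1 + 2 \left(2 - 4\right)}\right)^{2}}{9}) = - (-4 + \frac{16 \left(-3 + \frac{2}{-1 + 2 \left(-2\right)}\right)^{2}}{9}) = - (-4 + \frac{16 \left(-3 + \frac{2}{-1 - 4}\right)^{2}}{9}) = - (-4 + \frac{16 \left(-3 + \frac{2}{-5}\right)^{2}}{9}) = - (-4 + \frac{16 \left(-3 + 2 \left(- \frac{1}{5}\right)\right)^{2}}{9}) = - (-4 + \frac{16 \left(-3 - \frac{2}{5}\right)^{2}}{9}) = - (-4 + \frac{16 \left(- \frac{17}{5}\right)^{2}}{9}) = - (-4 + \frac{16}{9} \cdot \frac{289}{25}) = - (-4 + \frac{4624}{225}) = \left(-1\right) \frac{3724}{225} = - \frac{3724}{225}$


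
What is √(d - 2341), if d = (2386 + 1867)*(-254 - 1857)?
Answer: 2*I*√2245106 ≈ 2996.7*I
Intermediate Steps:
d = -8978083 (d = 4253*(-2111) = -8978083)
√(d - 2341) = √(-8978083 - 2341) = √(-8980424) = 2*I*√2245106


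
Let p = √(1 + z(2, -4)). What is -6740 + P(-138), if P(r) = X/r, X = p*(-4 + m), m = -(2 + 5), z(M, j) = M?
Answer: -6740 + 11*√3/138 ≈ -6739.9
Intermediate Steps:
m = -7 (m = -1*7 = -7)
p = √3 (p = √(1 + 2) = √3 ≈ 1.7320)
X = -11*√3 (X = √3*(-4 - 7) = √3*(-11) = -11*√3 ≈ -19.053)
P(r) = -11*√3/r (P(r) = (-11*√3)/r = -11*√3/r)
-6740 + P(-138) = -6740 - 11*√3/(-138) = -6740 - 11*√3*(-1/138) = -6740 + 11*√3/138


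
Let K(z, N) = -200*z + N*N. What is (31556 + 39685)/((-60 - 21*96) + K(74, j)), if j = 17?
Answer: -23747/5529 ≈ -4.2950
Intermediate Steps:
K(z, N) = N**2 - 200*z (K(z, N) = -200*z + N**2 = N**2 - 200*z)
(31556 + 39685)/((-60 - 21*96) + K(74, j)) = (31556 + 39685)/((-60 - 21*96) + (17**2 - 200*74)) = 71241/((-60 - 2016) + (289 - 14800)) = 71241/(-2076 - 14511) = 71241/(-16587) = 71241*(-1/16587) = -23747/5529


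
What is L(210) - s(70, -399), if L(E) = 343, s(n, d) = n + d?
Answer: 672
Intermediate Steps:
s(n, d) = d + n
L(210) - s(70, -399) = 343 - (-399 + 70) = 343 - 1*(-329) = 343 + 329 = 672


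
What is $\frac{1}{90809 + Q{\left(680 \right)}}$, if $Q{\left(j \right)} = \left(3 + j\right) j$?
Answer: $\frac{1}{555249} \approx 1.801 \cdot 10^{-6}$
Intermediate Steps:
$Q{\left(j \right)} = j \left(3 + j\right)$
$\frac{1}{90809 + Q{\left(680 \right)}} = \frac{1}{90809 + 680 \left(3 + 680\right)} = \frac{1}{90809 + 680 \cdot 683} = \frac{1}{90809 + 464440} = \frac{1}{555249}$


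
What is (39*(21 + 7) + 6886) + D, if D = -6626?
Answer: 1352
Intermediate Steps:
(39*(21 + 7) + 6886) + D = (39*(21 + 7) + 6886) - 6626 = (39*28 + 6886) - 6626 = (1092 + 6886) - 6626 = 7978 - 6626 = 1352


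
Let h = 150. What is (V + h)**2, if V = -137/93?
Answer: 190798969/8649 ≈ 22060.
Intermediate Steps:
V = -137/93 (V = -137*1/93 = -137/93 ≈ -1.4731)
(V + h)**2 = (-137/93 + 150)**2 = (13813/93)**2 = 190798969/8649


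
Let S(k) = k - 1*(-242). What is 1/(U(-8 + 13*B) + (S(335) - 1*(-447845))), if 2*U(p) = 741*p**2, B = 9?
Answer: 2/9700665 ≈ 2.0617e-7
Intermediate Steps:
S(k) = 242 + k (S(k) = k + 242 = 242 + k)
U(p) = 741*p**2/2 (U(p) = (741*p**2)/2 = 741*p**2/2)
1/(U(-8 + 13*B) + (S(335) - 1*(-447845))) = 1/(741*(-8 + 13*9)**2/2 + ((242 + 335) - 1*(-447845))) = 1/(741*(-8 + 117)**2/2 + (577 + 447845)) = 1/((741/2)*109**2 + 448422) = 1/((741/2)*11881 + 448422) = 1/(8803821/2 + 448422) = 1/(9700665/2) = 2/9700665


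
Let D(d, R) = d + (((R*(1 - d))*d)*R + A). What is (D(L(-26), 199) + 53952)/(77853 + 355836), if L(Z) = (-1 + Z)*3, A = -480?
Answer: -87658817/144563 ≈ -606.37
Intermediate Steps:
L(Z) = -3 + 3*Z
D(d, R) = -480 + d + d*R²*(1 - d) (D(d, R) = d + (((R*(1 - d))*d)*R - 480) = d + ((R*d*(1 - d))*R - 480) = d + (d*R²*(1 - d) - 480) = d + (-480 + d*R²*(1 - d)) = -480 + d + d*R²*(1 - d))
(D(L(-26), 199) + 53952)/(77853 + 355836) = ((-480 + (-3 + 3*(-26)) + (-3 + 3*(-26))*199² - 1*199²*(-3 + 3*(-26))²) + 53952)/(77853 + 355836) = ((-480 + (-3 - 78) + (-3 - 78)*39601 - 1*39601*(-3 - 78)²) + 53952)/433689 = ((-480 - 81 - 81*39601 - 1*39601*(-81)²) + 53952)*(1/433689) = ((-480 - 81 - 3207681 - 1*39601*6561) + 53952)*(1/433689) = ((-480 - 81 - 3207681 - 259822161) + 53952)*(1/433689) = (-263030403 + 53952)*(1/433689) = -262976451*1/433689 = -87658817/144563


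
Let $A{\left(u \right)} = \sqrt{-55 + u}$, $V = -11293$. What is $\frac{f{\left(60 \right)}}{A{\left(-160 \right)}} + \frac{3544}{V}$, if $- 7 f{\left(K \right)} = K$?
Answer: $- \frac{3544}{11293} + \frac{12 i \sqrt{215}}{301} \approx -0.31382 + 0.58457 i$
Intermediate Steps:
$f{\left(K \right)} = - \frac{K}{7}$
$\frac{f{\left(60 \right)}}{A{\left(-160 \right)}} + \frac{3544}{V} = \frac{\left(- \frac{1}{7}\right) 60}{\sqrt{-55 - 160}} + \frac{3544}{-11293} = - \frac{60}{7 \sqrt{-215}} + 3544 \left(- \frac{1}{11293}\right) = - \frac{60}{7 i \sqrt{215}} - \frac{3544}{11293} = - \frac{60 \left(- \frac{i \sqrt{215}}{215}\right)}{7} - \frac{3544}{11293} = \frac{12 i \sqrt{215}}{301} - \frac{3544}{11293} = - \frac{3544}{11293} + \frac{12 i \sqrt{215}}{301}$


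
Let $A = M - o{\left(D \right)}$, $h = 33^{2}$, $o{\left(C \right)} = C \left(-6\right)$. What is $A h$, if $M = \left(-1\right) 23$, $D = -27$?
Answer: $-201465$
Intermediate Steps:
$o{\left(C \right)} = - 6 C$
$M = -23$
$h = 1089$
$A = -185$ ($A = -23 - \left(-6\right) \left(-27\right) = -23 - 162 = -185$)
$A h = \left(-185\right) 1089 = -201465$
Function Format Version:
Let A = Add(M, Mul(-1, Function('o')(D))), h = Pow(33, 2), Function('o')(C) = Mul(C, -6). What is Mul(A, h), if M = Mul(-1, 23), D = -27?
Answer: -201465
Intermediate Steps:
Function('o')(C) = Mul(-6, C)
M = -23
h = 1089
A = -185 (A = Add(-23, Mul(-1, Mul(-6, -27))) = Add(-23, Mul(-1, 162)) = Add(-23, -162) = -185)
Mul(A, h) = Mul(-185, 1089) = -201465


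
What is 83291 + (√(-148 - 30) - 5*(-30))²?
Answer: 105613 + 300*I*√178 ≈ 1.0561e+5 + 4002.5*I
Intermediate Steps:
83291 + (√(-148 - 30) - 5*(-30))² = 83291 + (√(-178) + 150)² = 83291 + (I*√178 + 150)² = 83291 + (150 + I*√178)²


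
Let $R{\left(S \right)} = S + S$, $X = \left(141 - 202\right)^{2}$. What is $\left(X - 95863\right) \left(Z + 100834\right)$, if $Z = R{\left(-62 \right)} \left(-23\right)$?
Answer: $-9553835412$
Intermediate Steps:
$X = 3721$ ($X = \left(-61\right)^{2} = 3721$)
$R{\left(S \right)} = 2 S$
$Z = 2852$ ($Z = 2 \left(-62\right) \left(-23\right) = \left(-124\right) \left(-23\right) = 2852$)
$\left(X - 95863\right) \left(Z + 100834\right) = \left(3721 - 95863\right) \left(2852 + 100834\right) = \left(-92142\right) 103686 = -9553835412$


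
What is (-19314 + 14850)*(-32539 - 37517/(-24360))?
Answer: 147425929278/1015 ≈ 1.4525e+8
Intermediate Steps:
(-19314 + 14850)*(-32539 - 37517/(-24360)) = -4464*(-32539 - 37517*(-1/24360)) = -4464*(-32539 + 37517/24360) = -4464*(-792612523/24360) = 147425929278/1015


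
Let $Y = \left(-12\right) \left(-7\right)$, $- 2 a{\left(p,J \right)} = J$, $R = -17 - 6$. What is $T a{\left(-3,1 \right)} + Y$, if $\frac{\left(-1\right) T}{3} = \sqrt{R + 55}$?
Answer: $84 + 6 \sqrt{2} \approx 92.485$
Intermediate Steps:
$R = -23$ ($R = -17 - 6 = -23$)
$a{\left(p,J \right)} = - \frac{J}{2}$
$Y = 84$
$T = - 12 \sqrt{2}$ ($T = - 3 \sqrt{-23 + 55} = - 3 \sqrt{32} = - 3 \cdot 4 \sqrt{2} = - 12 \sqrt{2} \approx -16.971$)
$T a{\left(-3,1 \right)} + Y = - 12 \sqrt{2} \left(\left(- \frac{1}{2}\right) 1\right) + 84 = - 12 \sqrt{2} \left(- \frac{1}{2}\right) + 84 = 6 \sqrt{2} + 84 = 84 + 6 \sqrt{2}$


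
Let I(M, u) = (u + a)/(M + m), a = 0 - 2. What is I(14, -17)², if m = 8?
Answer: 361/484 ≈ 0.74587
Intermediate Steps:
a = -2
I(M, u) = (-2 + u)/(8 + M) (I(M, u) = (u - 2)/(M + 8) = (-2 + u)/(8 + M))
I(14, -17)² = ((-2 - 17)/(8 + 14))² = (-19/22)² = 361/484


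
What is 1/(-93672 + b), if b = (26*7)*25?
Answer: -1/89122 ≈ -1.1221e-5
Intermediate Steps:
b = 4550 (b = 182*25 = 4550)
1/(-93672 + b) = 1/(-93672 + 4550) = 1/(-89122) = -1/89122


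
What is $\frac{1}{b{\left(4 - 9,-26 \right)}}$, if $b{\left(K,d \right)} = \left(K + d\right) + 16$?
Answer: $- \frac{1}{15} \approx -0.066667$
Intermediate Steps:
$b{\left(K,d \right)} = 16 + K + d$
$\frac{1}{b{\left(4 - 9,-26 \right)}} = \frac{1}{16 + \left(4 - 9\right) - 26} = \frac{1}{16 - 5 - 26} = \frac{1}{-15} = - \frac{1}{15}$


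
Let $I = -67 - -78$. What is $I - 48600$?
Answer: $-48589$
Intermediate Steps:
$I = 11$ ($I = -67 + 78 = 11$)
$I - 48600 = 11 - 48600 = -48589$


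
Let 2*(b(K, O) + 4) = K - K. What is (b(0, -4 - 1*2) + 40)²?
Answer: 1296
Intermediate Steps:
b(K, O) = -4 (b(K, O) = -4 + (K - K)/2 = -4 + (½)*0 = -4 + 0 = -4)
(b(0, -4 - 1*2) + 40)² = (-4 + 40)² = 36² = 1296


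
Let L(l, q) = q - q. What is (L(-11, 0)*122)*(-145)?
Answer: 0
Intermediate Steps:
L(l, q) = 0
(L(-11, 0)*122)*(-145) = (0*122)*(-145) = 0*(-145) = 0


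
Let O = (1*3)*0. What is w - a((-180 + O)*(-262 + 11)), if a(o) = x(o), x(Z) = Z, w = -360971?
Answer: -406151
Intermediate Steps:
O = 0 (O = 3*0 = 0)
a(o) = o
w - a((-180 + O)*(-262 + 11)) = -360971 - (-180 + 0)*(-262 + 11) = -360971 - (-180)*(-251) = -360971 - 1*45180 = -360971 - 45180 = -406151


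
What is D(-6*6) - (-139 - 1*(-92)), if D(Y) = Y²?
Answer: 1343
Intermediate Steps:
D(-6*6) - (-139 - 1*(-92)) = (-6*6)² - (-139 - 1*(-92)) = (-36)² - (-139 + 92) = 1296 - 1*(-47) = 1296 + 47 = 1343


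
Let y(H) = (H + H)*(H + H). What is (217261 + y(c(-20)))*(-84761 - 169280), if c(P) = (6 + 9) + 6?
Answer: -55641330025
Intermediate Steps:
c(P) = 21 (c(P) = 15 + 6 = 21)
y(H) = 4*H² (y(H) = (2*H)*(2*H) = 4*H²)
(217261 + y(c(-20)))*(-84761 - 169280) = (217261 + 4*21²)*(-84761 - 169280) = (217261 + 4*441)*(-254041) = (217261 + 1764)*(-254041) = 219025*(-254041) = -55641330025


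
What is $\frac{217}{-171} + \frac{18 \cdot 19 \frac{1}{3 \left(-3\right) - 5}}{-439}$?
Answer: $- \frac{637600}{525483} \approx -1.2134$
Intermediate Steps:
$\frac{217}{-171} + \frac{18 \cdot 19 \frac{1}{3 \left(-3\right) - 5}}{-439} = 217 \left(- \frac{1}{171}\right) + \frac{342}{-9 - 5} \left(- \frac{1}{439}\right) = - \frac{217}{171} + \frac{342}{-14} \left(- \frac{1}{439}\right) = - \frac{217}{171} + 342 \left(- \frac{1}{14}\right) \left(- \frac{1}{439}\right) = - \frac{217}{171} - - \frac{171}{3073} = - \frac{217}{171} + \frac{171}{3073} = - \frac{637600}{525483}$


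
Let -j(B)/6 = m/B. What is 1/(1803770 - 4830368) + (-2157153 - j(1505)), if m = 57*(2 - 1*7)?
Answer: -45701868760477/21186186 ≈ -2.1572e+6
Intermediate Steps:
m = -285 (m = 57*(2 - 7) = 57*(-5) = -285)
j(B) = 1710/B (j(B) = -(-1710)/B = 1710/B)
1/(1803770 - 4830368) + (-2157153 - j(1505)) = 1/(1803770 - 4830368) + (-2157153 - 1710/1505) = 1/(-3026598) + (-2157153 - 1710/1505) = -1/3026598 + (-2157153 - 1*342/301) = -1/3026598 + (-2157153 - 342/301) = -1/3026598 - 649303395/301 = -45701868760477/21186186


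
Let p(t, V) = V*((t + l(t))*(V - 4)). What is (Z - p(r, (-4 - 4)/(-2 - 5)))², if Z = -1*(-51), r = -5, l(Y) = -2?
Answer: 38809/49 ≈ 792.02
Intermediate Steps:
Z = 51
p(t, V) = V*(-4 + V)*(-2 + t) (p(t, V) = V*((t - 2)*(V - 4)) = V*((-2 + t)*(-4 + V)) = V*((-4 + V)*(-2 + t)) = V*(-4 + V)*(-2 + t))
(Z - p(r, (-4 - 4)/(-2 - 5)))² = (51 - (-4 - 4)/(-2 - 5)*(8 - 4*(-5) - 2*(-4 - 4)/(-2 - 5) + ((-4 - 4)/(-2 - 5))*(-5)))² = (51 - (-8/(-7))*(8 + 20 - (-16)/(-7) - 8/(-7)*(-5)))² = (51 - (-8*(-⅐))*(8 + 20 - (-16)*(-1)/7 - 8*(-⅐)*(-5)))² = (51 - 8*(8 + 20 - 2*8/7 + (8/7)*(-5))/7)² = (51 - 8*(8 + 20 - 16/7 - 40/7)/7)² = (51 - 8*20/7)² = (51 - 1*160/7)² = (51 - 160/7)² = (197/7)² = 38809/49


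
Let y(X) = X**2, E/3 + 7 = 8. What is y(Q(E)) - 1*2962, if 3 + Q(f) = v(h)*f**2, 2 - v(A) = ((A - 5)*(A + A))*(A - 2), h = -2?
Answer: 1043567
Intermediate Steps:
E = 3 (E = -21 + 3*8 = -21 + 24 = 3)
v(A) = 2 - 2*A*(-5 + A)*(-2 + A) (v(A) = 2 - (A - 5)*(A + A)*(A - 2) = 2 - (-5 + A)*(2*A)*(-2 + A) = 2 - 2*A*(-5 + A)*(-2 + A))
Q(f) = -3 + 114*f**2 (Q(f) = -3 + (2 - 20*(-2) - 2*(-2)**3 + 14*(-2)**2)*f**2 = -3 + (2 + 40 - 2*(-8) + 14*4)*f**2 = -3 + (2 + 40 + 16 + 56)*f**2 = -3 + 114*f**2)
y(Q(E)) - 1*2962 = (-3 + 114*3**2)**2 - 1*2962 = (-3 + 114*9)**2 - 2962 = (-3 + 1026)**2 - 2962 = 1023**2 - 2962 = 1046529 - 2962 = 1043567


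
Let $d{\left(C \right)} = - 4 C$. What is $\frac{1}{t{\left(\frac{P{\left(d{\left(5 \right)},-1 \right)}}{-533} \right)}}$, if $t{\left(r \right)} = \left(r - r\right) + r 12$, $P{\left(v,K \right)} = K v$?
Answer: $- \frac{533}{240} \approx -2.2208$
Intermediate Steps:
$t{\left(r \right)} = 12 r$ ($t{\left(r \right)} = 0 + 12 r = 12 r$)
$\frac{1}{t{\left(\frac{P{\left(d{\left(5 \right)},-1 \right)}}{-533} \right)}} = \frac{1}{12 \frac{\left(-1\right) \left(\left(-4\right) 5\right)}{-533}} = \frac{1}{12 \left(-1\right) \left(-20\right) \left(- \frac{1}{533}\right)} = \frac{1}{12 \cdot 20 \left(- \frac{1}{533}\right)} = \frac{1}{12 \left(- \frac{20}{533}\right)} = \frac{1}{- \frac{240}{533}} = - \frac{533}{240}$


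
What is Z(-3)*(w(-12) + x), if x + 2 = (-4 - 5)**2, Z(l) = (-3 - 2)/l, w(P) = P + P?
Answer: 275/3 ≈ 91.667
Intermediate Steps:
w(P) = 2*P
Z(l) = -5/l
x = 79 (x = -2 + (-4 - 5)**2 = -2 + (-9)**2 = -2 + 81 = 79)
Z(-3)*(w(-12) + x) = (-5/(-3))*(2*(-12) + 79) = (-5*(-1/3))*(-24 + 79) = (5/3)*55 = 275/3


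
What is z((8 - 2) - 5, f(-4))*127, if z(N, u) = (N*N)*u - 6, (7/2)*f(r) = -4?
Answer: -6350/7 ≈ -907.14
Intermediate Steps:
f(r) = -8/7 (f(r) = (2/7)*(-4) = -8/7)
z(N, u) = -6 + u*N**2 (z(N, u) = N**2*u - 6 = u*N**2 - 6 = -6 + u*N**2)
z((8 - 2) - 5, f(-4))*127 = (-6 - 8*((8 - 2) - 5)**2/7)*127 = (-6 - 8*(6 - 5)**2/7)*127 = (-6 - 8/7*1**2)*127 = (-6 - 8/7*1)*127 = (-6 - 8/7)*127 = -50/7*127 = -6350/7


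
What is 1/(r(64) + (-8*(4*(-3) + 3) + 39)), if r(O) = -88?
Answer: 1/23 ≈ 0.043478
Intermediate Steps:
1/(r(64) + (-8*(4*(-3) + 3) + 39)) = 1/(-88 + (-8*(4*(-3) + 3) + 39)) = 1/(-88 + (-8*(-12 + 3) + 39)) = 1/(-88 + (-8*(-9) + 39)) = 1/(-88 + (72 + 39)) = 1/(-88 + 111) = 1/23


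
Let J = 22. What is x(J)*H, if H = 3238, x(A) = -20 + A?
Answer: 6476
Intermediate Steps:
x(J)*H = (-20 + 22)*3238 = 2*3238 = 6476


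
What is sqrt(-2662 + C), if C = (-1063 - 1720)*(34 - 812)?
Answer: 44*sqrt(1117) ≈ 1470.5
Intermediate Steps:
C = 2165174 (C = -2783*(-778) = 2165174)
sqrt(-2662 + C) = sqrt(-2662 + 2165174) = sqrt(2162512) = 44*sqrt(1117)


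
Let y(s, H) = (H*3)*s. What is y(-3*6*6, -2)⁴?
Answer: 176319369216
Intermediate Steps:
y(s, H) = 3*H*s (y(s, H) = (3*H)*s = 3*H*s)
y(-3*6*6, -2)⁴ = (3*(-2)*(-3*6*6))⁴ = (3*(-2)*(-18*6))⁴ = (3*(-2)*(-108))⁴ = 648⁴ = 176319369216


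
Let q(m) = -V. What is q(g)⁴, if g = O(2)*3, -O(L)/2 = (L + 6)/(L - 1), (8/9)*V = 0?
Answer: 0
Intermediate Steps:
V = 0 (V = (9/8)*0 = 0)
O(L) = -2*(6 + L)/(-1 + L) (O(L) = -2*(L + 6)/(L - 1) = -2*(6 + L)/(-1 + L))
g = -48 (g = (2*(-6 - 1*2)/(-1 + 2))*3 = (2*(-6 - 2)/1)*3 = (2*1*(-8))*3 = -16*3 = -48)
q(m) = 0 (q(m) = -1*0 = 0)
q(g)⁴ = 0⁴ = 0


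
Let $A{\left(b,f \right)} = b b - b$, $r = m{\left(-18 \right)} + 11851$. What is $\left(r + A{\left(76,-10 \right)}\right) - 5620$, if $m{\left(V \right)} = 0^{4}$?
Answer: $11931$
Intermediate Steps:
$m{\left(V \right)} = 0$
$r = 11851$ ($r = 0 + 11851 = 11851$)
$A{\left(b,f \right)} = b^{2} - b$
$\left(r + A{\left(76,-10 \right)}\right) - 5620 = \left(11851 + 76 \left(-1 + 76\right)\right) - 5620 = \left(11851 + 76 \cdot 75\right) - 5620 = \left(11851 + 5700\right) - 5620 = 17551 - 5620 = 11931$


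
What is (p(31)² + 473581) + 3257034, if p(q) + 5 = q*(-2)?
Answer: 3735104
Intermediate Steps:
p(q) = -5 - 2*q (p(q) = -5 + q*(-2) = -5 - 2*q)
(p(31)² + 473581) + 3257034 = ((-5 - 2*31)² + 473581) + 3257034 = ((-5 - 62)² + 473581) + 3257034 = ((-67)² + 473581) + 3257034 = (4489 + 473581) + 3257034 = 478070 + 3257034 = 3735104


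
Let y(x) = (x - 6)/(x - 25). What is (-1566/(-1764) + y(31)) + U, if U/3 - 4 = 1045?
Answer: 463352/147 ≈ 3152.1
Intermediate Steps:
U = 3147 (U = 12 + 3*1045 = 12 + 3135 = 3147)
y(x) = (-6 + x)/(-25 + x)
(-1566/(-1764) + y(31)) + U = (-1566/(-1764) + (-6 + 31)/(-25 + 31)) + 3147 = (-1566*(-1/1764) + 25/6) + 3147 = (87/98 + (⅙)*25) + 3147 = (87/98 + 25/6) + 3147 = 743/147 + 3147 = 463352/147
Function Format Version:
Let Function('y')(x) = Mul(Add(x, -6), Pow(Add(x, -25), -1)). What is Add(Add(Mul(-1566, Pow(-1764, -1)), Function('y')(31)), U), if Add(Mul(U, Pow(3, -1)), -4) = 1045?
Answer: Rational(463352, 147) ≈ 3152.1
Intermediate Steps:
U = 3147 (U = Add(12, Mul(3, 1045)) = Add(12, 3135) = 3147)
Function('y')(x) = Mul(Pow(Add(-25, x), -1), Add(-6, x)) (Function('y')(x) = Mul(Add(-6, x), Pow(Add(-25, x), -1)) = Mul(Pow(Add(-25, x), -1), Add(-6, x)))
Add(Add(Mul(-1566, Pow(-1764, -1)), Function('y')(31)), U) = Add(Add(Mul(-1566, Pow(-1764, -1)), Mul(Pow(Add(-25, 31), -1), Add(-6, 31))), 3147) = Add(Add(Mul(-1566, Rational(-1, 1764)), Mul(Pow(6, -1), 25)), 3147) = Add(Add(Rational(87, 98), Mul(Rational(1, 6), 25)), 3147) = Add(Add(Rational(87, 98), Rational(25, 6)), 3147) = Add(Rational(743, 147), 3147) = Rational(463352, 147)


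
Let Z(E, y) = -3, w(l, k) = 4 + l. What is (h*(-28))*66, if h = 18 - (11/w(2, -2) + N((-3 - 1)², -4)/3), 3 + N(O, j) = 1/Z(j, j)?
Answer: -95788/3 ≈ -31929.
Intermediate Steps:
N(O, j) = -10/3 (N(O, j) = -3 + 1/(-3) = -3 - ⅓ = -10/3)
h = 311/18 (h = 18 - (11/(4 + 2) - 10/3/3) = 18 - (11/6 - 10/3*⅓) = 18 - (11*(⅙) - 10/9) = 18 - (11/6 - 10/9) = 18 - 1*13/18 = 18 - 13/18 = 311/18 ≈ 17.278)
(h*(-28))*66 = ((311/18)*(-28))*66 = -4354/9*66 = -95788/3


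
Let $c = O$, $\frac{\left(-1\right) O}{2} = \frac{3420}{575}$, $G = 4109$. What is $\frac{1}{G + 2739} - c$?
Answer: $\frac{9368179}{787520} \approx 11.896$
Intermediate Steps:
$O = - \frac{1368}{115}$ ($O = - 2 \cdot \frac{3420}{575} = - 2 \cdot 3420 \cdot \frac{1}{575} = \left(-2\right) \frac{684}{115} = - \frac{1368}{115} \approx -11.896$)
$c = - \frac{1368}{115} \approx -11.896$
$\frac{1}{G + 2739} - c = \frac{1}{4109 + 2739} - - \frac{1368}{115} = \frac{1}{6848} + \frac{1368}{115} = \frac{9368179}{787520}$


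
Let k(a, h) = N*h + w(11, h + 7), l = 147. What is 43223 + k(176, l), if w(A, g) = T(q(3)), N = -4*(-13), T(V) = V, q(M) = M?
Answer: 50870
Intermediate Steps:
N = 52
w(A, g) = 3
k(a, h) = 3 + 52*h (k(a, h) = 52*h + 3 = 3 + 52*h)
43223 + k(176, l) = 43223 + (3 + 52*147) = 43223 + (3 + 7644) = 43223 + 7647 = 50870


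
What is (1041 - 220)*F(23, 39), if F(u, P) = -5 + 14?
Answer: 7389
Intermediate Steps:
F(u, P) = 9
(1041 - 220)*F(23, 39) = (1041 - 220)*9 = 821*9 = 7389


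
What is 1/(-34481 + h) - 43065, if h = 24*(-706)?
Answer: -2214617626/51425 ≈ -43065.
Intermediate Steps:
h = -16944
1/(-34481 + h) - 43065 = 1/(-34481 - 16944) - 43065 = 1/(-51425) - 43065 = -1/51425 - 43065 = -2214617626/51425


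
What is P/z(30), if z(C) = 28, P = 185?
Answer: 185/28 ≈ 6.6071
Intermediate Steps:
P/z(30) = 185/28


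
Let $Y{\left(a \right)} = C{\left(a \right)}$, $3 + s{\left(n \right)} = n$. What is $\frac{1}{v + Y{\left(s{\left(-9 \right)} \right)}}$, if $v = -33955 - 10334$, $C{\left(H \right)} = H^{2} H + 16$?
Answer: $- \frac{1}{46001} \approx -2.1739 \cdot 10^{-5}$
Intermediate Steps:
$s{\left(n \right)} = -3 + n$
$C{\left(H \right)} = 16 + H^{3}$ ($C{\left(H \right)} = H^{3} + 16 = 16 + H^{3}$)
$Y{\left(a \right)} = 16 + a^{3}$
$v = -44289$
$\frac{1}{v + Y{\left(s{\left(-9 \right)} \right)}} = \frac{1}{-44289 + \left(16 + \left(-3 - 9\right)^{3}\right)} = \frac{1}{-44289 + \left(16 + \left(-12\right)^{3}\right)} = \frac{1}{-44289 + \left(16 - 1728\right)} = \frac{1}{-44289 - 1712} = \frac{1}{-46001} = - \frac{1}{46001}$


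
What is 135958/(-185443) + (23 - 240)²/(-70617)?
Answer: -18333271513/13095428331 ≈ -1.4000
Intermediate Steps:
135958/(-185443) + (23 - 240)²/(-70617) = 135958*(-1/185443) + (-217)²*(-1/70617) = -135958/185443 + 47089*(-1/70617) = -135958/185443 - 47089/70617 = -18333271513/13095428331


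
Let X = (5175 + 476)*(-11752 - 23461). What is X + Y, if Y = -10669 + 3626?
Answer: -198995706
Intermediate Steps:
Y = -7043
X = -198988663 (X = 5651*(-35213) = -198988663)
X + Y = -198988663 - 7043 = -198995706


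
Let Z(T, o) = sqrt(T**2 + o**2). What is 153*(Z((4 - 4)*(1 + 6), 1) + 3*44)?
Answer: 20349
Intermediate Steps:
153*(Z((4 - 4)*(1 + 6), 1) + 3*44) = 153*(sqrt(((4 - 4)*(1 + 6))**2 + 1**2) + 3*44) = 153*(sqrt((0*7)**2 + 1) + 132) = 153*(sqrt(0**2 + 1) + 132) = 153*(sqrt(0 + 1) + 132) = 153*(sqrt(1) + 132) = 153*(1 + 132) = 153*133 = 20349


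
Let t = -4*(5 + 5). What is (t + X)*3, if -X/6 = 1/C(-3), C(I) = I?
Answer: -114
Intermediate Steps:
X = 2 (X = -6/(-3) = -6*(-⅓) = 2)
t = -40 (t = -4*10 = -40)
(t + X)*3 = (-40 + 2)*3 = -38*3 = -114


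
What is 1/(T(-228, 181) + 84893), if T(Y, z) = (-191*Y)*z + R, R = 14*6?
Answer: 1/7967165 ≈ 1.2552e-7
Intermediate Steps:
R = 84
T(Y, z) = 84 - 191*Y*z (T(Y, z) = (-191*Y)*z + 84 = -191*Y*z + 84 = 84 - 191*Y*z)
1/(T(-228, 181) + 84893) = 1/((84 - 191*(-228)*181) + 84893) = 1/((84 + 7882188) + 84893) = 1/(7882272 + 84893) = 1/7967165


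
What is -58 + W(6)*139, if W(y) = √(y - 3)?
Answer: -58 + 139*√3 ≈ 182.76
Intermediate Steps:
W(y) = √(-3 + y)
-58 + W(6)*139 = -58 + √(-3 + 6)*139 = -58 + √3*139 = -58 + 139*√3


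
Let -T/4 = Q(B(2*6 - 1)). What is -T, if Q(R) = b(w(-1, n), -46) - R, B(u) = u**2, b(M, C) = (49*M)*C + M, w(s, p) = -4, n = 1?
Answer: 35564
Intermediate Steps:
b(M, C) = M + 49*C*M (b(M, C) = 49*C*M + M = M + 49*C*M)
Q(R) = 9012 - R (Q(R) = -4*(1 + 49*(-46)) - R = -4*(1 - 2254) - R = -4*(-2253) - R = 9012 - R)
T = -35564 (T = -4*(9012 - (2*6 - 1)**2) = -4*(9012 - (12 - 1)**2) = -4*(9012 - 1*11**2) = -4*(9012 - 1*121) = -4*(9012 - 121) = -4*8891 = -35564)
-T = -1*(-35564) = 35564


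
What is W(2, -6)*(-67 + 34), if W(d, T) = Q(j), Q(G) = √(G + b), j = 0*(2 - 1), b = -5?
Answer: -33*I*√5 ≈ -73.79*I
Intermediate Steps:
j = 0 (j = 0*1 = 0)
Q(G) = √(-5 + G) (Q(G) = √(G - 5) = √(-5 + G))
W(d, T) = I*√5 (W(d, T) = √(-5 + 0) = √(-5) = I*√5)
W(2, -6)*(-67 + 34) = (I*√5)*(-67 + 34) = (I*√5)*(-33) = -33*I*√5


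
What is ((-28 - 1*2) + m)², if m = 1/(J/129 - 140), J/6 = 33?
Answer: 31920467569/35450116 ≈ 900.43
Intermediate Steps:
J = 198 (J = 6*33 = 198)
m = -43/5954 (m = 1/(198/129 - 140) = 1/(198*(1/129) - 140) = 1/(66/43 - 140) = 1/(-5954/43) = -43/5954 ≈ -0.0072220)
((-28 - 1*2) + m)² = ((-28 - 1*2) - 43/5954)² = ((-28 - 2) - 43/5954)² = (-30 - 43/5954)² = (-178663/5954)² = 31920467569/35450116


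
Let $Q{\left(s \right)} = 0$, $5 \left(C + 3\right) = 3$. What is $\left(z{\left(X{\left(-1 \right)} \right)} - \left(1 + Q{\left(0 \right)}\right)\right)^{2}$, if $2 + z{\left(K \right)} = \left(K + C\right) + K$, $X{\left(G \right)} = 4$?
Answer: $\frac{169}{25} \approx 6.76$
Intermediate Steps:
$C = - \frac{12}{5}$ ($C = -3 + \frac{1}{5} \cdot 3 = -3 + \frac{3}{5} = - \frac{12}{5} \approx -2.4$)
$z{\left(K \right)} = - \frac{22}{5} + 2 K$ ($z{\left(K \right)} = -2 + \left(\left(K - \frac{12}{5}\right) + K\right) = -2 + \left(\left(- \frac{12}{5} + K\right) + K\right) = -2 + \left(- \frac{12}{5} + 2 K\right) = - \frac{22}{5} + 2 K$)
$\left(z{\left(X{\left(-1 \right)} \right)} - \left(1 + Q{\left(0 \right)}\right)\right)^{2} = \left(\left(- \frac{22}{5} + 2 \cdot 4\right) - 1\right)^{2} = \left(\left(- \frac{22}{5} + 8\right) + \left(-1 + 0\right)\right)^{2} = \left(\frac{18}{5} - 1\right)^{2} = \left(\frac{13}{5}\right)^{2} = \frac{169}{25}$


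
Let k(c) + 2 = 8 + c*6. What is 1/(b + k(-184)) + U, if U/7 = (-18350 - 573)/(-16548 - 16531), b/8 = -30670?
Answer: 32646040059/8152584182 ≈ 4.0044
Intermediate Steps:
b = -245360 (b = 8*(-30670) = -245360)
k(c) = 6 + 6*c (k(c) = -2 + (8 + c*6) = -2 + (8 + 6*c) = 6 + 6*c)
U = 132461/33079 (U = 7*((-18350 - 573)/(-16548 - 16531)) = 7*(-18923/(-33079)) = 7*(-18923*(-1/33079)) = 7*(18923/33079) = 132461/33079 ≈ 4.0044)
1/(b + k(-184)) + U = 1/(-245360 + (6 + 6*(-184))) + 132461/33079 = 1/(-245360 + (6 - 1104)) + 132461/33079 = 1/(-245360 - 1098) + 132461/33079 = 1/(-246458) + 132461/33079 = -1/246458 + 132461/33079 = 32646040059/8152584182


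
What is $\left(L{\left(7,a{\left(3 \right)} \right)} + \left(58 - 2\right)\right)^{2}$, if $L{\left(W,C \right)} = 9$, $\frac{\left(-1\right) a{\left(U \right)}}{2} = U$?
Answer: $4225$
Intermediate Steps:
$a{\left(U \right)} = - 2 U$
$\left(L{\left(7,a{\left(3 \right)} \right)} + \left(58 - 2\right)\right)^{2} = \left(9 + \left(58 - 2\right)\right)^{2} = \left(9 + 56\right)^{2} = 65^{2} = 4225$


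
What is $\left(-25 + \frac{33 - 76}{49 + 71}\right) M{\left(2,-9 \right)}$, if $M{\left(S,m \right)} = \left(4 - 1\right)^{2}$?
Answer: $- \frac{9129}{40} \approx -228.23$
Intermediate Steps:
$M{\left(S,m \right)} = 9$ ($M{\left(S,m \right)} = 3^{2} = 9$)
$\left(-25 + \frac{33 - 76}{49 + 71}\right) M{\left(2,-9 \right)} = \left(-25 + \frac{33 - 76}{49 + 71}\right) 9 = \left(-25 - \frac{43}{120}\right) 9 = \left(- \frac{3043}{120}\right) 9 = - \frac{9129}{40}$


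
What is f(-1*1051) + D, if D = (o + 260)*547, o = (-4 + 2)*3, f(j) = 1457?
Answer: 140395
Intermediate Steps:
o = -6 (o = -2*3 = -6)
D = 138938 (D = (-6 + 260)*547 = 254*547 = 138938)
f(-1*1051) + D = 1457 + 138938 = 140395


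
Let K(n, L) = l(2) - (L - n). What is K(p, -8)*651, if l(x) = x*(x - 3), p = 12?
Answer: 11718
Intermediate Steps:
l(x) = x*(-3 + x)
K(n, L) = -2 + n - L (K(n, L) = 2*(-3 + 2) - (L - n) = 2*(-1) + (n - L) = -2 + (n - L) = -2 + n - L)
K(p, -8)*651 = (-2 + 12 - 1*(-8))*651 = (-2 + 12 + 8)*651 = 18*651 = 11718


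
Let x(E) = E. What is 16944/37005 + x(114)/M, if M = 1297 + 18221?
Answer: 18607309/40125755 ≈ 0.46372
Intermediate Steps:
M = 19518
16944/37005 + x(114)/M = 16944/37005 + 114/19518 = 16944*(1/37005) + 114*(1/19518) = 5648/12335 + 19/3253 = 18607309/40125755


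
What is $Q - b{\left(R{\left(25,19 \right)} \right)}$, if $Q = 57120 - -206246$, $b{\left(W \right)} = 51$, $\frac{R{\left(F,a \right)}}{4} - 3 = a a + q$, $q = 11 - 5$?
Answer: $263315$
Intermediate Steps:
$q = 6$ ($q = 11 - 5 = 6$)
$R{\left(F,a \right)} = 36 + 4 a^{2}$ ($R{\left(F,a \right)} = 12 + 4 \left(a a + 6\right) = 12 + 4 \left(a^{2} + 6\right) = 12 + 4 \left(6 + a^{2}\right) = 12 + \left(24 + 4 a^{2}\right) = 36 + 4 a^{2}$)
$Q = 263366$ ($Q = 57120 + 206246 = 263366$)
$Q - b{\left(R{\left(25,19 \right)} \right)} = 263366 - 51 = 263315$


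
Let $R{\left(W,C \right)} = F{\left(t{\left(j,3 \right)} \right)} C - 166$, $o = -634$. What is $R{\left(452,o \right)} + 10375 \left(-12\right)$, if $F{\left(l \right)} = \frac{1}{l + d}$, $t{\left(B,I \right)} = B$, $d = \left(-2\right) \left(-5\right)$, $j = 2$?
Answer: $- \frac{748313}{6} \approx -1.2472 \cdot 10^{5}$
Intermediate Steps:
$d = 10$
$F{\left(l \right)} = \frac{1}{10 + l}$ ($F{\left(l \right)} = \frac{1}{l + 10} = \frac{1}{10 + l}$)
$R{\left(W,C \right)} = -166 + \frac{C}{12}$ ($R{\left(W,C \right)} = \frac{C}{10 + 2} - 166 = \frac{C}{12} - 166 = -166 + \frac{C}{12}$)
$R{\left(452,o \right)} + 10375 \left(-12\right) = \left(-166 + \frac{1}{12} \left(-634\right)\right) + 10375 \left(-12\right) = \left(-166 - \frac{317}{6}\right) - 124500 = - \frac{1313}{6} - 124500 = - \frac{748313}{6}$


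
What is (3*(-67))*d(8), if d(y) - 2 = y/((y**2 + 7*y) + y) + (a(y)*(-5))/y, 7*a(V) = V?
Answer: -30351/112 ≈ -270.99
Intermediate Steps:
a(V) = V/7
d(y) = 9/7 + y/(y**2 + 8*y) (d(y) = 2 + (y/((y**2 + 7*y) + y) + ((y/7)*(-5))/y) = 2 + (y/(y**2 + 8*y) + (-5*y/7)/y) = 2 + (y/(y**2 + 8*y) - 5/7) = 2 + (-5/7 + y/(y**2 + 8*y)) = 9/7 + y/(y**2 + 8*y))
(3*(-67))*d(8) = (3*(-67))*((79 + 9*8)/(7*(8 + 8))) = -201*(79 + 72)/(7*16) = -201*151/(7*16) = -201*151/112 = -30351/112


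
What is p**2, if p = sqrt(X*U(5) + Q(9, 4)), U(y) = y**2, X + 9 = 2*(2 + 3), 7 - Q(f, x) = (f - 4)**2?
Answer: 7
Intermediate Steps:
Q(f, x) = 7 - (-4 + f)**2 (Q(f, x) = 7 - (f - 4)**2 = 7 - (-4 + f)**2)
X = 1 (X = -9 + 2*(2 + 3) = -9 + 2*5 = -9 + 10 = 1)
p = sqrt(7) (p = sqrt(1*5**2 + (7 - (-4 + 9)**2)) = sqrt(1*25 + (7 - 1*5**2)) = sqrt(25 + (7 - 1*25)) = sqrt(25 + (7 - 25)) = sqrt(25 - 18) = sqrt(7) ≈ 2.6458)
p**2 = (sqrt(7))**2 = 7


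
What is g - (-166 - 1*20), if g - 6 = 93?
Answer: 285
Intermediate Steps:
g = 99 (g = 6 + 93 = 99)
g - (-166 - 1*20) = 99 - (-166 - 1*20) = 99 - (-166 - 20) = 99 - 1*(-186) = 99 + 186 = 285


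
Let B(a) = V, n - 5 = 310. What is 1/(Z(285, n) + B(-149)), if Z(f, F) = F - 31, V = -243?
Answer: 1/41 ≈ 0.024390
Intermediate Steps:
n = 315 (n = 5 + 310 = 315)
Z(f, F) = -31 + F
B(a) = -243
1/(Z(285, n) + B(-149)) = 1/((-31 + 315) - 243) = 1/(284 - 243) = 1/41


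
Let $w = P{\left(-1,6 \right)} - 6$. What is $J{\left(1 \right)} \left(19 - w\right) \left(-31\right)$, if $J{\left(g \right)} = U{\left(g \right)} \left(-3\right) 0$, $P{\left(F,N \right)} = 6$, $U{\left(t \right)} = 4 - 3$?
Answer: $0$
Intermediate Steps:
$U{\left(t \right)} = 1$ ($U{\left(t \right)} = 4 - 3 = 1$)
$w = 0$ ($w = 6 - 6 = 0$)
$J{\left(g \right)} = 0$ ($J{\left(g \right)} = 1 \left(-3\right) 0 = \left(-3\right) 0 = 0$)
$J{\left(1 \right)} \left(19 - w\right) \left(-31\right) = 0 \left(19 - 0\right) \left(-31\right) = 0 \left(19 + 0\right) \left(-31\right) = 0 \cdot 19 \left(-31\right) = 0 \left(-31\right) = 0$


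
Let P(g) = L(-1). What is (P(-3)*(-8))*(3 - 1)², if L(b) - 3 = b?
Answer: -64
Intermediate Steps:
L(b) = 3 + b
P(g) = 2 (P(g) = 3 - 1 = 2)
(P(-3)*(-8))*(3 - 1)² = (2*(-8))*(3 - 1)² = -16*2² = -16*4 = -64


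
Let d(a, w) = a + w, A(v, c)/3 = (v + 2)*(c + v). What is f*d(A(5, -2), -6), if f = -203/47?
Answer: -11571/47 ≈ -246.19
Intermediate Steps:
f = -203/47 (f = -203*1/47 = -203/47 ≈ -4.3191)
A(v, c) = 3*(2 + v)*(c + v) (A(v, c) = 3*((v + 2)*(c + v)) = 3*((2 + v)*(c + v)) = 3*(2 + v)*(c + v))
f*d(A(5, -2), -6) = -203*((3*5**2 + 6*(-2) + 6*5 + 3*(-2)*5) - 6)/47 = -203*((3*25 - 12 + 30 - 30) - 6)/47 = -203*((75 - 12 + 30 - 30) - 6)/47 = -203*(63 - 6)/47 = -203/47*57 = -11571/47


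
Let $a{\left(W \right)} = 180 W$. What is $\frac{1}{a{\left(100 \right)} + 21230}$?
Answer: $\frac{1}{39230} \approx 2.5491 \cdot 10^{-5}$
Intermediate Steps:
$\frac{1}{a{\left(100 \right)} + 21230} = \frac{1}{180 \cdot 100 + 21230} = \frac{1}{18000 + 21230} = \frac{1}{39230}$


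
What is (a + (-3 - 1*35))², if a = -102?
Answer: 19600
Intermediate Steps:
(a + (-3 - 1*35))² = (-102 + (-3 - 1*35))² = (-102 + (-3 - 35))² = (-102 - 38)² = (-140)² = 19600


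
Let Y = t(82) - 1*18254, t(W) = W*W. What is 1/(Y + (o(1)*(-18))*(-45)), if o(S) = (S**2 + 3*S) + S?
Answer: -1/7480 ≈ -0.00013369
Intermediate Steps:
t(W) = W**2
o(S) = S**2 + 4*S
Y = -11530 (Y = 82**2 - 1*18254 = 6724 - 18254 = -11530)
1/(Y + (o(1)*(-18))*(-45)) = 1/(-11530 + ((1*(4 + 1))*(-18))*(-45)) = 1/(-11530 + ((1*5)*(-18))*(-45)) = 1/(-11530 + (5*(-18))*(-45)) = 1/(-11530 - 90*(-45)) = 1/(-11530 + 4050) = 1/(-7480) = -1/7480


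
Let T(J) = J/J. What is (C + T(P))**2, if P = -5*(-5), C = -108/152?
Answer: 121/1444 ≈ 0.083795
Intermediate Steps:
C = -27/38 (C = -108*1/152 = -27/38 ≈ -0.71053)
P = 25
T(J) = 1
(C + T(P))**2 = (-27/38 + 1)**2 = (11/38)**2 = 121/1444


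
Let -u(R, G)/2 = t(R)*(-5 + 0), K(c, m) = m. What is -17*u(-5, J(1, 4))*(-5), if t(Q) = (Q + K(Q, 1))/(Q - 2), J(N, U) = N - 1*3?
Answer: 3400/7 ≈ 485.71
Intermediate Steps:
J(N, U) = -3 + N (J(N, U) = N - 3 = -3 + N)
t(Q) = (1 + Q)/(-2 + Q) (t(Q) = (Q + 1)/(Q - 2) = (1 + Q)/(-2 + Q))
u(R, G) = 10*(1 + R)/(-2 + R) (u(R, G) = -2*(1 + R)/(-2 + R)*(-5 + 0) = -2*(1 + R)/(-2 + R)*(-5) = -(-10)*(1 + R)/(-2 + R) = 10*(1 + R)/(-2 + R))
-17*u(-5, J(1, 4))*(-5) = -170*(1 - 5)/(-2 - 5)*(-5) = -170*(-4)/(-7)*(-5) = -170*(-1)*(-4)/7*(-5) = -17*40/7*(-5) = -680/7*(-5) = 3400/7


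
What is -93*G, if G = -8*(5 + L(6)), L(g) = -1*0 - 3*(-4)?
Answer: 12648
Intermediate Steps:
L(g) = 12 (L(g) = 0 + 12 = 12)
G = -136 (G = -8*(5 + 12) = -8*17 = -136)
-93*G = -93*(-136) = 12648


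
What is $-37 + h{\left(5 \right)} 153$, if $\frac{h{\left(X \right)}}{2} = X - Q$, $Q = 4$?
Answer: $269$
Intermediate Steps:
$h{\left(X \right)} = -8 + 2 X$ ($h{\left(X \right)} = 2 \left(X - 4\right) = 2 \left(-4 + X\right) = -8 + 2 X$)
$-37 + h{\left(5 \right)} 153 = -37 + \left(-8 + 2 \cdot 5\right) 153 = -37 + \left(-8 + 10\right) 153 = -37 + 2 \cdot 153 = -37 + 306 = 269$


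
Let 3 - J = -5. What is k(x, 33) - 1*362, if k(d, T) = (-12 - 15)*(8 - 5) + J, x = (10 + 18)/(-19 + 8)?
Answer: -435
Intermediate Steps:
J = 8 (J = 3 - 1*(-5) = 3 + 5 = 8)
x = -28/11 (x = 28/(-11) = 28*(-1/11) = -28/11 ≈ -2.5455)
k(d, T) = -73 (k(d, T) = (-12 - 15)*(8 - 5) + 8 = -27*3 + 8 = -81 + 8 = -73)
k(x, 33) - 1*362 = -73 - 1*362 = -73 - 362 = -435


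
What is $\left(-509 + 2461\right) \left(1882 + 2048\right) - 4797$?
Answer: $7666563$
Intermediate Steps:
$\left(-509 + 2461\right) \left(1882 + 2048\right) - 4797 = 1952 \cdot 3930 - 4797 = 7671360 - 4797 = 7666563$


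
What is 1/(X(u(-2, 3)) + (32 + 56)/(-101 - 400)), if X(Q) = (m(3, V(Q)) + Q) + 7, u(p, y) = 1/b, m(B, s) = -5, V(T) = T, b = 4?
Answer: 2004/4157 ≈ 0.48208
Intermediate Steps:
u(p, y) = ¼ (u(p, y) = 1/4 = 1*(¼) = ¼)
X(Q) = 2 + Q (X(Q) = (-5 + Q) + 7 = 2 + Q)
1/(X(u(-2, 3)) + (32 + 56)/(-101 - 400)) = 1/((2 + ¼) + (32 + 56)/(-101 - 400)) = 1/(9/4 + 88/(-501)) = 1/(9/4 + 88*(-1/501)) = 1/(9/4 - 88/501) = 1/(4157/2004) = 2004/4157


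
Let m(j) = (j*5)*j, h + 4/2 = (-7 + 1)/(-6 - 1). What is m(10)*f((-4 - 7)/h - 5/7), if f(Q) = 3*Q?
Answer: 187125/14 ≈ 13366.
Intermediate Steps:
h = -8/7 (h = -2 + (-7 + 1)/(-6 - 1) = -2 - 6/(-7) = -2 - 6*(-1/7) = -2 + 6/7 = -8/7 ≈ -1.1429)
m(j) = 5*j**2 (m(j) = (5*j)*j = 5*j**2)
m(10)*f((-4 - 7)/h - 5/7) = (5*10**2)*(3*((-4 - 7)/(-8/7) - 5/7)) = (5*100)*(3*(-11*(-7/8) - 5*1/7)) = 500*(3*(77/8 - 5/7)) = 500*(3*(499/56)) = 500*(1497/56) = 187125/14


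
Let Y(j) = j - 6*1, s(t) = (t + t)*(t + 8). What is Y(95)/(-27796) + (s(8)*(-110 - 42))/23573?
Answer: -1083695949/655235108 ≈ -1.6539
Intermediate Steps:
s(t) = 2*t*(8 + t) (s(t) = (2*t)*(8 + t) = 2*t*(8 + t))
Y(j) = -6 + j (Y(j) = j - 6 = -6 + j)
Y(95)/(-27796) + (s(8)*(-110 - 42))/23573 = (-6 + 95)/(-27796) + ((2*8*(8 + 8))*(-110 - 42))/23573 = 89*(-1/27796) + ((2*8*16)*(-152))*(1/23573) = -89/27796 + (256*(-152))*(1/23573) = -89/27796 - 38912*1/23573 = -89/27796 - 38912/23573 = -1083695949/655235108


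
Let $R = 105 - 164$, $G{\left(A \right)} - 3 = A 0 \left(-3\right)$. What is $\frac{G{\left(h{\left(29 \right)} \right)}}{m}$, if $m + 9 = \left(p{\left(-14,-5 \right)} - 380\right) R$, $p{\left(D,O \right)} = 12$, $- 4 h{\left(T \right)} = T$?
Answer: $\frac{3}{21703} \approx 0.00013823$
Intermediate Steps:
$h{\left(T \right)} = - \frac{T}{4}$
$G{\left(A \right)} = 3$ ($G{\left(A \right)} = 3 + A 0 \left(-3\right) = 3 + 0 \left(-3\right) = 3 + 0 = 3$)
$R = -59$
$m = 21703$ ($m = -9 + \left(12 - 380\right) \left(-59\right) = -9 - -21712 = -9 + 21712 = 21703$)
$\frac{G{\left(h{\left(29 \right)} \right)}}{m} = \frac{3}{21703}$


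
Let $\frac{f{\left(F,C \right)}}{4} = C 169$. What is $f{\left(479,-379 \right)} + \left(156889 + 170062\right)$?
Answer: $70747$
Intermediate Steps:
$f{\left(F,C \right)} = 676 C$ ($f{\left(F,C \right)} = 4 C 169 = 4 \cdot 169 C = 676 C$)
$f{\left(479,-379 \right)} + \left(156889 + 170062\right) = 676 \left(-379\right) + \left(156889 + 170062\right) = -256204 + 326951 = 70747$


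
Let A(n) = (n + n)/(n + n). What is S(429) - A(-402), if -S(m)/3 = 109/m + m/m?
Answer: -681/143 ≈ -4.7622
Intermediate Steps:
S(m) = -3 - 327/m (S(m) = -3*(109/m + m/m) = -3*(109/m + 1) = -3*(1 + 109/m) = -3 - 327/m)
A(n) = 1 (A(n) = (2*n)/((2*n)) = (2*n)*(1/(2*n)) = 1)
S(429) - A(-402) = (-3 - 327/429) - 1*1 = (-3 - 327*1/429) - 1 = (-3 - 109/143) - 1 = -538/143 - 1 = -681/143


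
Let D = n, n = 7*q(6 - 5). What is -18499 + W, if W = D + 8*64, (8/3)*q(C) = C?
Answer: -143875/8 ≈ -17984.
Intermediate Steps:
q(C) = 3*C/8
n = 21/8 (n = 7*(3*(6 - 5)/8) = 7*((3/8)*1) = 7*(3/8) = 21/8 ≈ 2.6250)
D = 21/8 ≈ 2.6250
W = 4117/8 (W = 21/8 + 8*64 = 21/8 + 512 = 4117/8 ≈ 514.63)
-18499 + W = -18499 + 4117/8 = -143875/8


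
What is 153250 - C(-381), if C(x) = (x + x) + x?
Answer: 154393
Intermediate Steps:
C(x) = 3*x (C(x) = 2*x + x = 3*x)
153250 - C(-381) = 153250 - 3*(-381) = 153250 - 1*(-1143) = 153250 + 1143 = 154393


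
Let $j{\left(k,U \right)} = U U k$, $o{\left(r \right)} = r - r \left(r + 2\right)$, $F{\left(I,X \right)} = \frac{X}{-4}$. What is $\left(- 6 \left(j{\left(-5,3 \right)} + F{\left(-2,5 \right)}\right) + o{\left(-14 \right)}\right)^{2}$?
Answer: $\frac{36481}{4} \approx 9120.3$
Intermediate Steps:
$F{\left(I,X \right)} = - \frac{X}{4}$ ($F{\left(I,X \right)} = X \left(- \frac{1}{4}\right) = - \frac{X}{4}$)
$o{\left(r \right)} = r - r \left(2 + r\right)$
$j{\left(k,U \right)} = k U^{2}$ ($j{\left(k,U \right)} = U^{2} k = k U^{2}$)
$\left(- 6 \left(j{\left(-5,3 \right)} + F{\left(-2,5 \right)}\right) + o{\left(-14 \right)}\right)^{2} = \left(- 6 \left(- 5 \cdot 3^{2} - \frac{5}{4}\right) - - 14 \left(1 - 14\right)\right)^{2} = \left(- 6 \left(\left(-5\right) 9 - \frac{5}{4}\right) - \left(-14\right) \left(-13\right)\right)^{2} = \left(- 6 \left(-45 - \frac{5}{4}\right) - 182\right)^{2} = \left(\left(-6\right) \left(- \frac{185}{4}\right) - 182\right)^{2} = \left(\frac{555}{2} - 182\right)^{2} = \left(\frac{191}{2}\right)^{2} = \frac{36481}{4}$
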